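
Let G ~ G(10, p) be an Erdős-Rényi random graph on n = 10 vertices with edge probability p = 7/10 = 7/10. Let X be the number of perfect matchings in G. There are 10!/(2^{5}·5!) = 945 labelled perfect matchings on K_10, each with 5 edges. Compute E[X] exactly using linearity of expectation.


K_10 has 10!/(2^{5}·5!) = 945 labelled perfect matchings.
For each such perfect matching H, let X_H = 1 if all 5 edges of H are present in G. Then P[X_H = 1] = p^{5} = (7/10)^{5} = 16807/100000.
By linearity: E[X] = Σ_H E[X_H] = 945 · p^{5} = 945 · 16807/100000 = 3176523/20000.
Numerically: E[X] ≈ 158.826.

E[X] = 945 · (7/10)^{5} = 3176523/20000 ≈ 158.826.


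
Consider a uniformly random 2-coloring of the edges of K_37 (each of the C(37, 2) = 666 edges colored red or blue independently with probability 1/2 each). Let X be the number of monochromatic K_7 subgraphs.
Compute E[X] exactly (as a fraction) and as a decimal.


Let X = Σ_S X_S over the C(37, 7) = 10295472 subsets S of size 7, where X_S = 1 if the K_7 on S is monochromatic.
For a fixed S, the K_7 on S has C(7, 2) = 21 edges. P[all 21 edges red] = (1/2)^21, and likewise for blue, so P[monochromatic] = 2·(1/2)^21 = 2^{1 − 21} = 1/1048576.
By linearity of expectation: E[X] = C(37, 7) · 2^{1 − 21} = 10295472 · 1/1048576 = 643467/65536.
Numerically: E[X] ≈ 9.81853.

E[X] = C(37,7)·2^(1−C(7,2)) = 643467/65536 ≈ 9.81853.


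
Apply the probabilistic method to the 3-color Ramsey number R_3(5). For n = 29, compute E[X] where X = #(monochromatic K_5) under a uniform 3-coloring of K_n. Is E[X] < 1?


E[X] = C(29, 5) · 3^{1 − 10} = 118755 · 3^{−9} = 118755/19683.
As a reduced fraction: E[X] = 13195/2187 ≈ 6.0334.
Is E[X] < 1? NO.
Since E[X] ≥ 1, the first-moment bound is inconclusive at n = 29; it does NOT by itself certify R_3(5) > 29.

E[X] = 13195/2187 ≈ 6.0334; E[X] ≥ 1; first-moment method inconclusive here.


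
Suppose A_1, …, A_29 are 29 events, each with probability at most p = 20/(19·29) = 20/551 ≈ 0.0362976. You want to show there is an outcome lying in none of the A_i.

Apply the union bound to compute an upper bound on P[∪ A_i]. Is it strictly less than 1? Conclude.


Union bound: P[∪_{i=1}^{29} A_i] ≤ Σ_i P[A_i] ≤ 29·p = 29·(20/551) = 20/19.
Numerically: 20/19 ≈ 1.0526316.
Is 20/19 < 1? NO.
Since the bound 20/19 is ≥ 1, the union bound is uninformative here; it does NOT by itself certify existence.

29·p = 20/19 ≈ 1.0526316; existence NOT certified by the union bound.


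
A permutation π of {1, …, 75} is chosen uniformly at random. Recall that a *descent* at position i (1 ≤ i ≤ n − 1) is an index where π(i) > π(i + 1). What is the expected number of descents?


Write X = Σ X_I over i = 1, …, 74, with X_I the indicator of one descent.
There are 74 indicators.
For each fixed i, the pair (π(i), π(i+1)) is a uniformly random ordered pair of distinct values from {1, …, 75}; by symmetry P[π(i) > π(i+1)] = 1/2.
By linearity: E[X] = 74 · (1/2) = (75 − 1) · (1/2) = 37 ≈ 37.000.

E[X] = 37 = 37.000.


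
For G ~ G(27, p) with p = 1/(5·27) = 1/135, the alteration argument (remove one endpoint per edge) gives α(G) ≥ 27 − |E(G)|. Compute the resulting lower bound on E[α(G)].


E[|E(G)|] = C(27, 2)·p = 351 · (1/135) = 13/5.
E[α(G)] ≥ n − E[|E(G)|] = 27 − 13/5 = 122/5.
Numerically: ≈ 24.400000.
(This is only a lower bound; the true E[α(G)] may be larger.)

E[α(G)] ≥ 122/5 ≈ 24.400000.


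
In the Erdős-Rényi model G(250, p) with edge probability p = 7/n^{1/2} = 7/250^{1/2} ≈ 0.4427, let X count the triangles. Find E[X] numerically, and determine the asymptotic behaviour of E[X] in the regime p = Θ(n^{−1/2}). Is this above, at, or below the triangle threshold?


Number of potential triangles: C(250, 3) = 2573000.
Each occurs with probability p³ ≈ (0.4427)³ ≈ 8.677290e-02.
By linearity: E[X] = C(250, 3)·p³ ≈ 2573000 · 8.677290e-02 ≈ 223266.6691.
Since α = 1/2 < 1, p = c/n^{1/2} ≫ 1/n is above the triangle threshold p ~ 1/n. Asymptotically E[X] ~ (c³/6)·n^{3(1−α)} = (7³/6)·n^{1.5} → ∞; triangles are abundant w.h.p.

E[X] ≈ 223266.6691; in regime p = Θ(1/n^{1/2}) E[X] diverges (above the triangle threshold p ~ 1/n).


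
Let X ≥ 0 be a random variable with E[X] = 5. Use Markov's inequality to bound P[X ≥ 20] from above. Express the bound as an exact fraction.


μ = E[X] = 5, a = 20.
Markov: P[X ≥ 20] ≤ μ/a = (5)/20 = 1/4.
Numerically: ≈ 0.25000.
(Since a = 20 > μ = 5.00000, the bound 1/4 is < 1 and informative.)

P[X ≥ 20] ≤ 1/4 ≈ 0.25000.


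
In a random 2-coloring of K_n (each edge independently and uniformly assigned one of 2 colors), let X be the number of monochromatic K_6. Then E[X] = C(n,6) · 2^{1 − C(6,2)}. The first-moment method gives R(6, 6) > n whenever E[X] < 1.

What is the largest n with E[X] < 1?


We need C(n, 6) · 2^{1 − 15} < 1, i.e. C(n, 6) < 2^{15 − 1} = 16384.
Check values of n near the boundary:
  n = 15: C(15, 6) = 5005; 5005 < 16384? YES
  n = 16: C(16, 6) = 8008; 8008 < 16384? YES
  n = 17: C(17, 6) = 12376; 12376 < 16384? YES
  n = 18: C(18, 6) = 18564; 18564 < 16384? NO
  n = 19: C(19, 6) = 27132; 27132 < 16384? NO
  n = 20: C(20, 6) = 38760; 38760 < 16384? NO
The largest n with C(n, 6) < 16384 is n = 17 (where E[X] = 1547/2048 ≈ 0.75537). Hence R(6, 6) > 17, i.e. R(6, 6) ≥ 18.

Largest n = 17; hence R(6, 6) > 17.


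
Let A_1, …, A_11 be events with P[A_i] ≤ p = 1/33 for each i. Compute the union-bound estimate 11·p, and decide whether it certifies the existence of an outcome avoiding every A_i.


Union bound: P[∪_{i=1}^{11} A_i] ≤ Σ_i P[A_i] ≤ 11·p = 11·(1/33) = 1/3.
Numerically: 1/3 ≈ 0.3333.
Is 1/3 < 1? YES.
Since P[∪ A_i] ≤ 1/3 < 1, the complement has P[∩ A_i^c] ≥ 1 − 1/3 = 2/3 > 0, so some outcome avoids every A_i.

11·p = 1/3 ≈ 0.3333; existence CERTIFIED by the union bound.


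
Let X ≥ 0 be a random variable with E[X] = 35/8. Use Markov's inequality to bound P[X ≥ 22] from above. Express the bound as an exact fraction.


μ = E[X] = 35/8, a = 22.
Markov: P[X ≥ 22] ≤ μ/a = (35/8)/22 = 35/176.
Numerically: ≈ 0.19886.
(Since a = 22 > μ = 4.37500, the bound 35/176 is < 1 and informative.)

P[X ≥ 22] ≤ 35/176 ≈ 0.19886.


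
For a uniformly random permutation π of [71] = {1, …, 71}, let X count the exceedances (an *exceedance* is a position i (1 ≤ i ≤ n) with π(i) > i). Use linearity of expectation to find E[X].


Write X = Σ_{i=1}^{71} X_i, where X_i = 1_{π(i) > i}.
For each fixed i, π(i) is uniform over {1, …, 71} (marginal of a uniform permutation), so P[π(i) > i] = (n − i)/n. Summing: Σ_{i=1}^{71} (n − i)/n = (0 + 1 + … + 70)/71 = 71(71 − 1)/(2·71) = (71 − 1)/2.
Hence E[X] = Σ_{i=1}^{71} (71 − i)/71 = 35 ≈ 35.000000.

E[X] = 35 = 35.000000.


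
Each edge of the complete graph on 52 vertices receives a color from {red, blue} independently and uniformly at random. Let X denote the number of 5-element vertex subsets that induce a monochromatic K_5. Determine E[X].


Let X = Σ_S X_S over the C(52, 5) = 2598960 subsets S of size 5, where X_S = 1 if the K_5 on S is monochromatic.
For a fixed S, the K_5 on S has C(5, 2) = 10 edges. P[all 10 edges red] = (1/2)^10, and likewise for blue, so P[monochromatic] = 2·(1/2)^10 = 2^{1 − 10} = 1/512.
Summing: E[X] = C(52, 5) · 2^{1 − 10} = 2598960 · 1/512 = 162435/32.
Numerically: E[X] ≈ 5076.09375.

E[X] = C(52,5)·2^(1−C(5,2)) = 162435/32 ≈ 5076.09375.


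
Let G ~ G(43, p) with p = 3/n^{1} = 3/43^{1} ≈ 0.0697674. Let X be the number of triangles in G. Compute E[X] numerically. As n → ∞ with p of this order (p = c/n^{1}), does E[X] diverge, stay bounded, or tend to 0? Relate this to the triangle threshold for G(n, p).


Number of potential triangles: C(43, 3) = 12341.
Each occurs with probability p³ ≈ (0.0697674)³ ≈ 3.39592740e-04.
By linearity: E[X] = C(43, 3)·p³ ≈ 12341 · 3.39592740e-04 ≈ 4.190914.
Here α = 1, so p = 3/n is exactly at the triangle threshold p ~ 1/n. Asymptotically E[X] → c³/6 = 3³/6 = 9/2 ≈ 4.500000, a bounded constant. In this regime the triangle count is asymptotically Poisson(c³/6).

E[X] ≈ 4.190914; in regime p = Θ(1/n^{1}) E[X] stays bounded (at the triangle threshold p ~ 1/n).


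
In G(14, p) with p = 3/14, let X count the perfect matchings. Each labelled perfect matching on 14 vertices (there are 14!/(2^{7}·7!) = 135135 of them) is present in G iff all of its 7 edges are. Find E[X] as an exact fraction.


K_14 has 14!/(2^{7}·7!) = 135135 labelled perfect matchings.
For each such perfect matching H, let X_H = 1 if all 7 edges of H are present in G. Then P[X_H = 1] = p^{7} = (3/14)^{7} = 2187/105413504.
By linearity: E[X] = Σ_H E[X_H] = 135135 · p^{7} = 135135 · 2187/105413504 = 42220035/15059072.
Numerically: E[X] ≈ 2.804.

E[X] = 135135 · (3/14)^{7} = 42220035/15059072 ≈ 2.804.


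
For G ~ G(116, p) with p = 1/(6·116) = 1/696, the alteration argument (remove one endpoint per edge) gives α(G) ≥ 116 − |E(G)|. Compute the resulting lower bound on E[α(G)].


E[|E(G)|] = C(116, 2)·p = 6670 · (1/696) = 115/12.
E[α(G)] ≥ n − E[|E(G)|] = 116 − 115/12 = 1277/12.
Numerically: ≈ 106.416667.
(This is only a lower bound; the true E[α(G)] may be larger.)

E[α(G)] ≥ 1277/12 ≈ 106.416667.


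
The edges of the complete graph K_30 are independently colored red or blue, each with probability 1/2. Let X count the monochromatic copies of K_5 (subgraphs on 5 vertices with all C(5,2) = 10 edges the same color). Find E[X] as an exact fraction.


Let X = Σ_S X_S over the C(30, 5) = 142506 subsets S of size 5, where X_S = 1 if the K_5 on S is monochromatic.
For a fixed S, the K_5 on S has C(5, 2) = 10 edges. P[all 10 edges red] = (1/2)^10, and likewise for blue, so P[monochromatic] = 2·(1/2)^10 = 2^{1 − 10} = 1/512.
Summing: E[X] = C(30, 5) · 2^{1 − 10} = 142506 · 1/512 = 71253/256.
Numerically: E[X] ≈ 278.332031.

E[X] = C(30,5)·2^(1−C(5,2)) = 71253/256 ≈ 278.332031.


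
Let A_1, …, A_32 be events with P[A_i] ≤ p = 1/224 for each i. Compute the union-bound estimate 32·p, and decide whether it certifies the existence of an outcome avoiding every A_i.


Union bound: P[∪_{i=1}^{32} A_i] ≤ Σ_i P[A_i] ≤ 32·p = 32·(1/224) = 1/7.
Numerically: 1/7 ≈ 0.1428571.
Is 1/7 < 1? YES.
Since P[∪ A_i] ≤ 1/7 < 1, the complement has P[∩ A_i^c] ≥ 1 − 1/7 = 6/7 > 0, so some outcome avoids every A_i.

32·p = 1/7 ≈ 0.1428571; existence CERTIFIED by the union bound.


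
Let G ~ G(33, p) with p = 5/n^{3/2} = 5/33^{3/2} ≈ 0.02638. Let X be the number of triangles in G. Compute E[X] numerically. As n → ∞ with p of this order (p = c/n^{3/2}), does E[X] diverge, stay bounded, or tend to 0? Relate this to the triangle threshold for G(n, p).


Number of potential triangles: C(33, 3) = 5456.
Each occurs with probability p³ ≈ (0.02638)³ ≈ 1.834836e-05.
By linearity: E[X] = C(33, 3)·p³ ≈ 5456 · 1.834836e-05 ≈ 0.1001.
Since α = 3/2 > 1, p = c/n^{3/2} = o(1/n) is below the triangle threshold p ~ 1/n. Asymptotically E[X] ~ (c³/6)·n^{3(1−α)} = (5³/6)·n^{-1.5} → 0, so by Markov's inequality G has no triangles w.h.p.

E[X] ≈ 0.1001; in regime p = Θ(1/n^{3/2}) E[X] tends to 0 (below the triangle threshold p ~ 1/n).


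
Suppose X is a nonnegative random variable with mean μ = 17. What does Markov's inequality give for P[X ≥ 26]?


μ = E[X] = 17, a = 26.
Markov: P[X ≥ 26] ≤ μ/a = (17)/26 = 17/26.
Numerically: ≈ 0.6538.
(Since a = 26 > μ = 17.0000, the bound 17/26 is < 1 and informative.)

P[X ≥ 26] ≤ 17/26 ≈ 0.6538.


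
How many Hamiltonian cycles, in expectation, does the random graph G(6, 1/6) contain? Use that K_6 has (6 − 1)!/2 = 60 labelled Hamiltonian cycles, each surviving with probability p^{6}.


K_6 has (6 − 1)!/2 = 60 labelled Hamiltonian cycles.
For each such Hamiltonian cycle H, let X_H = 1 if all 6 edges of H are present in G. Then P[X_H = 1] = p^{6} = (1/6)^{6} = 1/46656.
Summing the indicators: E[X] = Σ_H E[X_H] = 60 · p^{6} = 60 · 1/46656 = 5/3888.
Numerically: E[X] ≈ 0.00129.

E[X] = 60 · (1/6)^{6} = 5/3888 ≈ 0.00129.


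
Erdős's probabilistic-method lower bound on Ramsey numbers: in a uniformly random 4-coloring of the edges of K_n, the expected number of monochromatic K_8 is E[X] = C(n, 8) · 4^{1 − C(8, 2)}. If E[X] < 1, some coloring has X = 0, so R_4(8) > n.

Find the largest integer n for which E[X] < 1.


We need C(n, 8) · 4^{1 − 28} < 1, i.e. C(n, 8) < 4^{28 − 1} = 18014398509481984.
Check values of n near the boundary:
  n = 404: C(404, 8) = 16415071523485570; 16415071523485570 < 18014398509481984? YES
  n = 405: C(405, 8) = 16745853821188050; 16745853821188050 < 18014398509481984? YES
  n = 406: C(406, 8) = 17082453897995850; 17082453897995850 < 18014398509481984? YES
  n = 407: C(407, 8) = 17424959239309050; 17424959239309050 < 18014398509481984? YES
  n = 408: C(408, 8) = 17773458424095231; 17773458424095231 < 18014398509481984? YES
  n = 409: C(409, 8) = 18128041135797879; 18128041135797879 < 18014398509481984? NO
  n = 410: C(410, 8) = 18488798173326195; 18488798173326195 < 18014398509481984? NO
  n = 411: C(411, 8) = 18855821462126715; 18855821462126715 < 18014398509481984? NO
The largest n with C(n, 8) < 18014398509481984 is n = 408 (where E[X] = 17773458424095231/18014398509481984 ≈ 0.987). Hence R_4(8) > 408, i.e. R_4(8) ≥ 409.

Largest n = 408; hence R_4(8) > 408.


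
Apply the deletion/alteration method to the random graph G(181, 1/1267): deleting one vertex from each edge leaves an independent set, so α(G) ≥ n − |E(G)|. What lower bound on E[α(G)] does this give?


E[|E(G)|] = C(181, 2)·p = 16290 · (1/1267) = 90/7.
E[α(G)] ≥ n − E[|E(G)|] = 181 − 90/7 = 1177/7.
Numerically: ≈ 168.14286.
(This is only a lower bound; the true E[α(G)] may be larger.)

E[α(G)] ≥ 1177/7 ≈ 168.14286.


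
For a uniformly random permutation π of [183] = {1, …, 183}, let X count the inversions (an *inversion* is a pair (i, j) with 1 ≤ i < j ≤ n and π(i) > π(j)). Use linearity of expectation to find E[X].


Write X = Σ X_I over the C(183, 2) = 16653 pairs i < j, with X_I the indicator of one inversion.
There are 16653 indicators.
For each fixed pair i < j, the values π(i) and π(j) are two distinct elements of {1, …, 183} in uniformly random order; by symmetry P[π(i) > π(j)] = 1/2.
By linearity: E[X] = 16653 · (1/2) = C(183, 2) · (1/2) = 16653/2 = 16653/2 ≈ 8326.500.

E[X] = 16653/2 = 8326.500.


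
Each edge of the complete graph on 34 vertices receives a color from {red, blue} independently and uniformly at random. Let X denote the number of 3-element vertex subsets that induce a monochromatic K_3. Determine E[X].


Let X = Σ_S X_S over the C(34, 3) = 5984 subsets S of size 3, where X_S = 1 if the K_3 on S is monochromatic.
For a fixed S, the K_3 on S has C(3, 2) = 3 edges. P[all 3 edges red] = (1/2)^3, and likewise for blue, so P[monochromatic] = 2·(1/2)^3 = 2^{1 − 3} = 1/4.
Summing: E[X] = C(34, 3) · 2^{1 − 3} = 5984 · 1/4 = 1496.
Numerically: E[X] ≈ 1496.00000.

E[X] = C(34,3)·2^(1−C(3,2)) = 1496 ≈ 1496.00000.


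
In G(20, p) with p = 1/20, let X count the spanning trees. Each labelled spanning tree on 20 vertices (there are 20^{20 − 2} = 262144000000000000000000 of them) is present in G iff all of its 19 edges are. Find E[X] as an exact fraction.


K_20 has 20^{20 − 2} = 262144000000000000000000 labelled spanning trees.
For each such spanning tree H, let X_H = 1 if all 19 edges of H are present in G. Then P[X_H = 1] = p^{19} = (1/20)^{19} = 1/5242880000000000000000000.
By linearity: E[X] = Σ_H E[X_H] = 262144000000000000000000 · p^{19} = 262144000000000000000000 · 1/5242880000000000000000000 = 1/20.
Numerically: E[X] ≈ 0.05.

E[X] = 262144000000000000000000 · (1/20)^{19} = 1/20 ≈ 0.05.


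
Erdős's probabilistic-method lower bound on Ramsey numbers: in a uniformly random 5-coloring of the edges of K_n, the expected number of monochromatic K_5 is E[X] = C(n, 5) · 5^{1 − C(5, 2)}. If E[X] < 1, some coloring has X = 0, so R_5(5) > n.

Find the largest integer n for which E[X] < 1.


We need C(n, 5) · 5^{1 − 10} < 1, i.e. C(n, 5) < 5^{10 − 1} = 1953125.
Check values of n near the boundary:
  n = 47: C(47, 5) = 1533939; 1533939 < 1953125? YES
  n = 48: C(48, 5) = 1712304; 1712304 < 1953125? YES
  n = 49: C(49, 5) = 1906884; 1906884 < 1953125? YES
  n = 50: C(50, 5) = 2118760; 2118760 < 1953125? NO
  n = 51: C(51, 5) = 2349060; 2349060 < 1953125? NO
  n = 52: C(52, 5) = 2598960; 2598960 < 1953125? NO
The largest n with C(n, 5) < 1953125 is n = 49 (where E[X] = 1906884/1953125 ≈ 0.976). Hence R_5(5) > 49, i.e. R_5(5) ≥ 50.

Largest n = 49; hence R_5(5) > 49.


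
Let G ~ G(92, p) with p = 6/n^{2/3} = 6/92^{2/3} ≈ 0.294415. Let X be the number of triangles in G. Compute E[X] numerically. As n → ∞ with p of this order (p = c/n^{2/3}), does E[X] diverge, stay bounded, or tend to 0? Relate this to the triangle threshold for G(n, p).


Number of potential triangles: C(92, 3) = 125580.
Each occurs with probability p³ ≈ (0.294415)³ ≈ 2.55198488e-02.
By linearity: E[X] = C(92, 3)·p³ ≈ 125580 · 2.55198488e-02 ≈ 3204.782609.
Since α = 2/3 < 1, p = c/n^{2/3} ≫ 1/n is above the triangle threshold p ~ 1/n. Asymptotically E[X] ~ (c³/6)·n^{3(1−α)} = (6³/6)·n^{1} → ∞; triangles are abundant w.h.p.

E[X] ≈ 3204.782609; in regime p = Θ(1/n^{2/3}) E[X] diverges (above the triangle threshold p ~ 1/n).


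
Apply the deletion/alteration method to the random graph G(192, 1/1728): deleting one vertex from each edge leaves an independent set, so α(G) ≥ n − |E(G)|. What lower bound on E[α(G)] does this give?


E[|E(G)|] = C(192, 2)·p = 18336 · (1/1728) = 191/18.
E[α(G)] ≥ n − E[|E(G)|] = 192 − 191/18 = 3265/18.
Numerically: ≈ 181.389.
(This is only a lower bound; the true E[α(G)] may be larger.)

E[α(G)] ≥ 3265/18 ≈ 181.389.


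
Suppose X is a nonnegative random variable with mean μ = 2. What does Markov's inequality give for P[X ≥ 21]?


μ = E[X] = 2, a = 21.
Markov: P[X ≥ 21] ≤ μ/a = (2)/21 = 2/21.
Numerically: ≈ 0.0952.
(Since a = 21 > μ = 2.0000, the bound 2/21 is < 1 and informative.)

P[X ≥ 21] ≤ 2/21 ≈ 0.0952.


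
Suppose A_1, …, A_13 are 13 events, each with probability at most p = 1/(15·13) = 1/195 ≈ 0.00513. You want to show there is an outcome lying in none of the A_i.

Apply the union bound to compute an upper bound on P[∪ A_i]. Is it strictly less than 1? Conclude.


Union bound: P[∪_{i=1}^{13} A_i] ≤ Σ_i P[A_i] ≤ 13·p = 13·(1/195) = 1/15.
Numerically: 1/15 ≈ 0.06667.
Is 1/15 < 1? YES.
Since P[∪ A_i] ≤ 1/15 < 1, the complement has P[∩ A_i^c] ≥ 1 − 1/15 = 14/15 > 0, so some outcome avoids every A_i.

13·p = 1/15 ≈ 0.06667; existence CERTIFIED by the union bound.


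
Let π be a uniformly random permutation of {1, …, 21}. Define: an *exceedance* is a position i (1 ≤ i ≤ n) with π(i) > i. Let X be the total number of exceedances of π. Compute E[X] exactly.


Write X = Σ_{i=1}^{21} X_i, where X_i = 1_{π(i) > i}.
For each fixed i, π(i) is uniform over {1, …, 21} (marginal of a uniform permutation), so P[π(i) > i] = (n − i)/n. Summing: Σ_{i=1}^{21} (n − i)/n = (0 + 1 + … + 20)/21 = 21(21 − 1)/(2·21) = (21 − 1)/2.
Hence E[X] = Σ_{i=1}^{21} (21 − i)/21 = 10 ≈ 10.00000.

E[X] = 10 = 10.00000.


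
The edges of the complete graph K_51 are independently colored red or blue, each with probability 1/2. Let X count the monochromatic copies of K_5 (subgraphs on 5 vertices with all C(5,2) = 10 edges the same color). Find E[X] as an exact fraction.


Let X = Σ_S X_S over the C(51, 5) = 2349060 subsets S of size 5, where X_S = 1 if the K_5 on S is monochromatic.
For a fixed S, the K_5 on S has C(5, 2) = 10 edges. P[all 10 edges red] = (1/2)^10, and likewise for blue, so P[monochromatic] = 2·(1/2)^10 = 2^{1 − 10} = 1/512.
Summing: E[X] = C(51, 5) · 2^{1 − 10} = 2349060 · 1/512 = 587265/128.
Numerically: E[X] ≈ 4588.008.

E[X] = C(51,5)·2^(1−C(5,2)) = 587265/128 ≈ 4588.008.


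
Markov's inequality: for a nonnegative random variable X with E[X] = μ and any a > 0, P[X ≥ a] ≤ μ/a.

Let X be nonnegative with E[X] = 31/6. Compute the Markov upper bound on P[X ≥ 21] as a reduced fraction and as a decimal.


μ = E[X] = 31/6, a = 21.
Markov: P[X ≥ 21] ≤ μ/a = (31/6)/21 = 31/126.
Numerically: ≈ 0.246.
(Since a = 21 > μ = 5.167, the bound 31/126 is < 1 and informative.)

P[X ≥ 21] ≤ 31/126 ≈ 0.246.


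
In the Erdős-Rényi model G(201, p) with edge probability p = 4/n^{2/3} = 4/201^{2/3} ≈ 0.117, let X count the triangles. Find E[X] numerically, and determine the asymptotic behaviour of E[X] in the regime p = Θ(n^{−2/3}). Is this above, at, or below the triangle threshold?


Number of potential triangles: C(201, 3) = 1333300.
Each occurs with probability p³ ≈ (0.117)³ ≈ 1.58412e-03.
By linearity: E[X] = C(201, 3)·p³ ≈ 1333300 · 1.58412e-03 ≈ 2112.106.
Since α = 2/3 < 1, p = c/n^{2/3} ≫ 1/n is above the triangle threshold p ~ 1/n. Asymptotically E[X] ~ (c³/6)·n^{3(1−α)} = (4³/6)·n^{1} → ∞; triangles are abundant w.h.p.

E[X] ≈ 2112.106; in regime p = Θ(1/n^{2/3}) E[X] diverges (above the triangle threshold p ~ 1/n).


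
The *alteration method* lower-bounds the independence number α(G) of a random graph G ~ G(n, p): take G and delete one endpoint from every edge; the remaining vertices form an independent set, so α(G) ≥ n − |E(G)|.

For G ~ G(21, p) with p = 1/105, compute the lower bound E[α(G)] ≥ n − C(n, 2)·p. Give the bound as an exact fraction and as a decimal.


E[|E(G)|] = C(21, 2)·p = 210 · (1/105) = 2.
E[α(G)] ≥ n − E[|E(G)|] = 21 − 2 = 19.
Numerically: ≈ 19.000.
(This is only a lower bound; the true E[α(G)] may be larger.)

E[α(G)] ≥ 19 ≈ 19.000.


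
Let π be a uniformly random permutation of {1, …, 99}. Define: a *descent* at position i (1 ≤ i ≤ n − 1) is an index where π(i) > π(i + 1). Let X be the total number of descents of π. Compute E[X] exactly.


Write X = Σ X_I over i = 1, …, 98, with X_I the indicator of one descent.
There are 98 indicators.
For each fixed i, the pair (π(i), π(i+1)) is a uniformly random ordered pair of distinct values from {1, …, 99}; by symmetry P[π(i) > π(i+1)] = 1/2.
By linearity: E[X] = 98 · (1/2) = (99 − 1) · (1/2) = 49 ≈ 49.00000.

E[X] = 49 = 49.00000.


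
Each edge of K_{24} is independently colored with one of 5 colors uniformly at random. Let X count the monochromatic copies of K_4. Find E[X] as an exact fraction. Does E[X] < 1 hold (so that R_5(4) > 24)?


E[X] = C(24, 4) · 5^{1 − 6} = 10626 · 5^{−5} = 10626/3125.
As a reduced fraction: E[X] = 10626/3125 ≈ 3.4003.
Is E[X] < 1? NO.
Since E[X] ≥ 1, the first-moment bound is inconclusive at n = 24; it does NOT by itself certify R_5(4) > 24.

E[X] = 10626/3125 ≈ 3.4003; E[X] ≥ 1; first-moment method inconclusive here.


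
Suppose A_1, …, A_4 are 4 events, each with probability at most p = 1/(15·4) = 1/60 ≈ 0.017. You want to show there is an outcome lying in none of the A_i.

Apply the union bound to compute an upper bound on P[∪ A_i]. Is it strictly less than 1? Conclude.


Union bound: P[∪_{i=1}^{4} A_i] ≤ Σ_i P[A_i] ≤ 4·p = 4·(1/60) = 1/15.
Numerically: 1/15 ≈ 0.067.
Is 1/15 < 1? YES.
Since P[∪ A_i] ≤ 1/15 < 1, the complement has P[∩ A_i^c] ≥ 1 − 1/15 = 14/15 > 0, so some outcome avoids every A_i.

4·p = 1/15 ≈ 0.067; existence CERTIFIED by the union bound.


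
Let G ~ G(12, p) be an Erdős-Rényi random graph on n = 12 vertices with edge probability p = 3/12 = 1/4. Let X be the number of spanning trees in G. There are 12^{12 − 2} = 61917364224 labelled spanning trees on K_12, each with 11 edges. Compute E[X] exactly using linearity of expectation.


K_12 has 12^{12 − 2} = 61917364224 labelled spanning trees.
For each such spanning tree H, let X_H = 1 if all 11 edges of H are present in G. Then P[X_H = 1] = p^{11} = (1/4)^{11} = 1/4194304.
By linearity: E[X] = Σ_H E[X_H] = 61917364224 · p^{11} = 61917364224 · 1/4194304 = 59049/4.
Numerically: E[X] ≈ 1.476e+04.

E[X] = 61917364224 · (1/4)^{11} = 59049/4 ≈ 1.476e+04.


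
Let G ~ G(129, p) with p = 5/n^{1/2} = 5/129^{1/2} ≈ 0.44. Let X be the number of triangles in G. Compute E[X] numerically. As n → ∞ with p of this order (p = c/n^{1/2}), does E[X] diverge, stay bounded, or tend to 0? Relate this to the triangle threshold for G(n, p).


Number of potential triangles: C(129, 3) = 349504.
Each occurs with probability p³ ≈ (0.44)³ ≈ 8.53150e-02.
By linearity: E[X] = C(129, 3)·p³ ≈ 349504 · 8.53150e-02 ≈ 29817.937.
Since α = 1/2 < 1, p = c/n^{1/2} ≫ 1/n is above the triangle threshold p ~ 1/n. Asymptotically E[X] ~ (c³/6)·n^{3(1−α)} = (5³/6)·n^{1.5} → ∞; triangles are abundant w.h.p.

E[X] ≈ 29817.937; in regime p = Θ(1/n^{1/2}) E[X] diverges (above the triangle threshold p ~ 1/n).


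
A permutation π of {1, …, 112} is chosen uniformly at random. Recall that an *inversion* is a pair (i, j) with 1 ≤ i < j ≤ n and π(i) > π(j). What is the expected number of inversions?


Write X = Σ X_I over the C(112, 2) = 6216 pairs i < j, with X_I the indicator of one inversion.
There are 6216 indicators.
For each fixed pair i < j, the values π(i) and π(j) are two distinct elements of {1, …, 112} in uniformly random order; by symmetry P[π(i) > π(j)] = 1/2.
By linearity: E[X] = 6216 · (1/2) = C(112, 2) · (1/2) = 6216/2 = 3108 ≈ 3108.0000.

E[X] = 3108 = 3108.0000.


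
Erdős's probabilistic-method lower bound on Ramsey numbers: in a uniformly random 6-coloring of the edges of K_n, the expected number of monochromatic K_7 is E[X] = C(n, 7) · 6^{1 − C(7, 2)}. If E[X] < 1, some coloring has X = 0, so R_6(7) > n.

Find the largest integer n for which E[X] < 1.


We need C(n, 7) · 6^{1 − 21} < 1, i.e. C(n, 7) < 6^{21 − 1} = 3656158440062976.
Check values of n near the boundary:
  n = 564: C(564, 7) = 3469685994423792; 3469685994423792 < 3656158440062976? YES
  n = 565: C(565, 7) = 3513212521235560; 3513212521235560 < 3656158440062976? YES
  n = 566: C(566, 7) = 3557206237959440; 3557206237959440 < 3656158440062976? YES
  n = 567: C(567, 7) = 3601671315933933; 3601671315933933 < 3656158440062976? YES
  n = 568: C(568, 7) = 3646611956239704; 3646611956239704 < 3656158440062976? YES
  n = 569: C(569, 7) = 3692032389858348; 3692032389858348 < 3656158440062976? NO
The largest n with C(n, 7) < 3656158440062976 is n = 568 (where E[X] = 16882462760369/16926659444736 ≈ 0.997389). Hence R_6(7) > 568, i.e. R_6(7) ≥ 569.

Largest n = 568; hence R_6(7) > 568.


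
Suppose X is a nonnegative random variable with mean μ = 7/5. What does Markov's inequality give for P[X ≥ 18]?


μ = E[X] = 7/5, a = 18.
Markov: P[X ≥ 18] ≤ μ/a = (7/5)/18 = 7/90.
Numerically: ≈ 0.077778.
(Since a = 18 > μ = 1.400000, the bound 7/90 is < 1 and informative.)

P[X ≥ 18] ≤ 7/90 ≈ 0.077778.


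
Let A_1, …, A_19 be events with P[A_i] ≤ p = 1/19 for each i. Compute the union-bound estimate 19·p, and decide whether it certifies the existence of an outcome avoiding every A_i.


Union bound: P[∪_{i=1}^{19} A_i] ≤ Σ_i P[A_i] ≤ 19·p = 19·(1/19) = 1.
Numerically: 1 ≈ 1.000.
Is 1 < 1? NO.
Since the bound 1 is ≥ 1, the union bound is uninformative here; it does NOT by itself certify existence.

19·p = 1 ≈ 1.000; existence NOT certified by the union bound.


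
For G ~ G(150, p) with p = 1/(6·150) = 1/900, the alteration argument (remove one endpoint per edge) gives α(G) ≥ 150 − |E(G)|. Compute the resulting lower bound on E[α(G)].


E[|E(G)|] = C(150, 2)·p = 11175 · (1/900) = 149/12.
E[α(G)] ≥ n − E[|E(G)|] = 150 − 149/12 = 1651/12.
Numerically: ≈ 137.583333.
(This is only a lower bound; the true E[α(G)] may be larger.)

E[α(G)] ≥ 1651/12 ≈ 137.583333.


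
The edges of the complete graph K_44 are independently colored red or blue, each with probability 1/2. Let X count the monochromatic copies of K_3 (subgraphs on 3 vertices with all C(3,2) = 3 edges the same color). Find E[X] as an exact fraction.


Let X = Σ_S X_S over the C(44, 3) = 13244 subsets S of size 3, where X_S = 1 if the K_3 on S is monochromatic.
For a fixed S, the K_3 on S has C(3, 2) = 3 edges. P[all 3 edges red] = (1/2)^3, and likewise for blue, so P[monochromatic] = 2·(1/2)^3 = 2^{1 − 3} = 1/4.
Summing: E[X] = C(44, 3) · 2^{1 − 3} = 13244 · 1/4 = 3311.
Numerically: E[X] ≈ 3311.00000.

E[X] = C(44,3)·2^(1−C(3,2)) = 3311 ≈ 3311.00000.


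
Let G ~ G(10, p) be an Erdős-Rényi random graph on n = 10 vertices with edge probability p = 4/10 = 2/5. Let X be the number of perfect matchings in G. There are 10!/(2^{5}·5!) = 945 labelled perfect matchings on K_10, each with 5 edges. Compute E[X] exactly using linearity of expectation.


K_10 has 10!/(2^{5}·5!) = 945 labelled perfect matchings.
For each such perfect matching H, let X_H = 1 if all 5 edges of H are present in G. Then P[X_H = 1] = p^{5} = (2/5)^{5} = 32/3125.
By linearity of expectation: E[X] = Σ_H E[X_H] = 945 · p^{5} = 945 · 32/3125 = 6048/625.
Numerically: E[X] ≈ 9.6768.

E[X] = 945 · (2/5)^{5} = 6048/625 ≈ 9.6768.


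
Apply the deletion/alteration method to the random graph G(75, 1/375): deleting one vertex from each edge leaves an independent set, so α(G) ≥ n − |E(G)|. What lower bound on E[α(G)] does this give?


E[|E(G)|] = C(75, 2)·p = 2775 · (1/375) = 37/5.
E[α(G)] ≥ n − E[|E(G)|] = 75 − 37/5 = 338/5.
Numerically: ≈ 67.60000.
(This is only a lower bound; the true E[α(G)] may be larger.)

E[α(G)] ≥ 338/5 ≈ 67.60000.


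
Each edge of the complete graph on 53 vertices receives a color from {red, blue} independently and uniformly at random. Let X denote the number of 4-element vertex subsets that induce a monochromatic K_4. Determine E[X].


Let X = Σ_S X_S over the C(53, 4) = 292825 subsets S of size 4, where X_S = 1 if the K_4 on S is monochromatic.
For a fixed S, the K_4 on S has C(4, 2) = 6 edges. P[all 6 edges red] = (1/2)^6, and likewise for blue, so P[monochromatic] = 2·(1/2)^6 = 2^{1 − 6} = 1/32.
By linearity: E[X] = C(53, 4) · 2^{1 − 6} = 292825 · 1/32 = 292825/32.
Numerically: E[X] ≈ 9150.78125.

E[X] = C(53,4)·2^(1−C(4,2)) = 292825/32 ≈ 9150.78125.


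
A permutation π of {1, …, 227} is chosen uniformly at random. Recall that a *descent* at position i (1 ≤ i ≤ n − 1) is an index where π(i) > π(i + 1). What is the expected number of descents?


Write X = Σ X_I over i = 1, …, 226, with X_I the indicator of one descent.
There are 226 indicators.
For each fixed i, the pair (π(i), π(i+1)) is a uniformly random ordered pair of distinct values from {1, …, 227}; by symmetry P[π(i) > π(i+1)] = 1/2.
By linearity: E[X] = 226 · (1/2) = (227 − 1) · (1/2) = 113 ≈ 113.00000.

E[X] = 113 = 113.00000.


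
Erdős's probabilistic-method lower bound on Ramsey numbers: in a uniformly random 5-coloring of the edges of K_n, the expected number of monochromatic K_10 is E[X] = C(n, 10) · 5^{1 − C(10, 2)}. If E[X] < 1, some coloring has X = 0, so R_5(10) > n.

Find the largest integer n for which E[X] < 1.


We need C(n, 10) · 5^{1 − 45} < 1, i.e. C(n, 10) < 5^{45 − 1} = 5684341886080801486968994140625.
Check values of n near the boundary:
  n = 5387: C(5387, 10) = 5624406917627224603154306376491; 5624406917627224603154306376491 < 5684341886080801486968994140625? YES
  n = 5388: C(5388, 10) = 5634865093375880654852250419586; 5634865093375880654852250419586 < 5684341886080801486968994140625? YES
  n = 5389: C(5389, 10) = 5645340767466558997768874792926; 5645340767466558997768874792926 < 5684341886080801486968994140625? YES
  n = 5390: C(5390, 10) = 5655833965919099070255434039753; 5655833965919099070255434039753 < 5684341886080801486968994140625? YES
  n = 5391: C(5391, 10) = 5666344714787188828795213697883; 5666344714787188828795213697883 < 5684341886080801486968994140625? YES
  n = 5392: C(5392, 10) = 5676873040158402483252283957448; 5676873040158402483252283957448 < 5684341886080801486968994140625? YES
  n = 5393: C(5393, 10) = 5687418968154238267170642278008; 5687418968154238267170642278008 < 5684341886080801486968994140625? NO
The largest n with C(n, 10) < 5684341886080801486968994140625 is n = 5392 (where E[X] = 5676873040158402483252283957448/5684341886080801486968994140625 ≈ 0.9987). Hence R_5(10) > 5392, i.e. R_5(10) ≥ 5393.

Largest n = 5392; hence R_5(10) > 5392.


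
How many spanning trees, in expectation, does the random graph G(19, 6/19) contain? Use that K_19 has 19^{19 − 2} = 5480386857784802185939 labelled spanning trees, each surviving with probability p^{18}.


K_19 has 19^{19 − 2} = 5480386857784802185939 labelled spanning trees.
For each such spanning tree H, let X_H = 1 if all 18 edges of H are present in G. Then P[X_H = 1] = p^{18} = (6/19)^{18} = 101559956668416/104127350297911241532841.
By linearity of expectation: E[X] = Σ_H E[X_H] = 5480386857784802185939 · p^{18} = 5480386857784802185939 · 101559956668416/104127350297911241532841 = 101559956668416/19.
Numerically: E[X] ≈ 5.35e+12.

E[X] = 5480386857784802185939 · (6/19)^{18} = 101559956668416/19 ≈ 5.35e+12.


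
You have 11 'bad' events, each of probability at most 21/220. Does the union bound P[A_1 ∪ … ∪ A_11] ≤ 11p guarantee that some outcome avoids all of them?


Union bound: P[∪_{i=1}^{11} A_i] ≤ Σ_i P[A_i] ≤ 11·p = 11·(21/220) = 21/20.
Numerically: 21/20 ≈ 1.05000.
Is 21/20 < 1? NO.
Since the bound 21/20 is ≥ 1, the union bound is uninformative here; it does NOT by itself certify existence.

11·p = 21/20 ≈ 1.05000; existence NOT certified by the union bound.


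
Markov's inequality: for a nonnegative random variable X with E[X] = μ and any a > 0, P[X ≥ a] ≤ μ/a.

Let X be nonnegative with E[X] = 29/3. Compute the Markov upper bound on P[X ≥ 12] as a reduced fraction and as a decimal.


μ = E[X] = 29/3, a = 12.
Markov: P[X ≥ 12] ≤ μ/a = (29/3)/12 = 29/36.
Numerically: ≈ 0.8056.
(Since a = 12 > μ = 9.6667, the bound 29/36 is < 1 and informative.)

P[X ≥ 12] ≤ 29/36 ≈ 0.8056.


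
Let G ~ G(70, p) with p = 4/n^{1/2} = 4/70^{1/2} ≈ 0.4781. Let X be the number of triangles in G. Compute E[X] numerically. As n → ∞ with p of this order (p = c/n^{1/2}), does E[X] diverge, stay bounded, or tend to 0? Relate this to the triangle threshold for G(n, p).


Number of potential triangles: C(70, 3) = 54740.
Each occurs with probability p³ ≈ (0.4781)³ ≈ 1.092780e-01.
By linearity: E[X] = C(70, 3)·p³ ≈ 54740 · 1.092780e-01 ≈ 5981.8801.
Since α = 1/2 < 1, p = c/n^{1/2} ≫ 1/n is above the triangle threshold p ~ 1/n. Asymptotically E[X] ~ (c³/6)·n^{3(1−α)} = (4³/6)·n^{1.5} → ∞; triangles are abundant w.h.p.

E[X] ≈ 5981.8801; in regime p = Θ(1/n^{1/2}) E[X] diverges (above the triangle threshold p ~ 1/n).


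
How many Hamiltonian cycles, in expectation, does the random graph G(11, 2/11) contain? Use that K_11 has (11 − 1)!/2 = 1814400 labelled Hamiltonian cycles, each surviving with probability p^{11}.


K_11 has (11 − 1)!/2 = 1814400 labelled Hamiltonian cycles.
For each such Hamiltonian cycle H, let X_H = 1 if all 11 edges of H are present in G. Then P[X_H = 1] = p^{11} = (2/11)^{11} = 2048/285311670611.
Summing the indicators: E[X] = Σ_H E[X_H] = 1814400 · p^{11} = 1814400 · 2048/285311670611 = 3715891200/285311670611.
Numerically: E[X] ≈ 0.013024.

E[X] = 1814400 · (2/11)^{11} = 3715891200/285311670611 ≈ 0.013024.


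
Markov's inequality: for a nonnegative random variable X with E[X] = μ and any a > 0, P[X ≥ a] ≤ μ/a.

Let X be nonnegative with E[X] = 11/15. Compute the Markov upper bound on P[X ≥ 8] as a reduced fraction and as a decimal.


μ = E[X] = 11/15, a = 8.
Markov: P[X ≥ 8] ≤ μ/a = (11/15)/8 = 11/120.
Numerically: ≈ 0.0917.
(Since a = 8 > μ = 0.7333, the bound 11/120 is < 1 and informative.)

P[X ≥ 8] ≤ 11/120 ≈ 0.0917.


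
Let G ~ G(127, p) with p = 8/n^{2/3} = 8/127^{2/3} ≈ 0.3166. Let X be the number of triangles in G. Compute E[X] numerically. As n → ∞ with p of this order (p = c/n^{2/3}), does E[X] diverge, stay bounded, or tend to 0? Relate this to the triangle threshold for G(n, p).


Number of potential triangles: C(127, 3) = 333375.
Each occurs with probability p³ ≈ (0.3166)³ ≈ 3.174406e-02.
By linearity: E[X] = C(127, 3)·p³ ≈ 333375 · 3.174406e-02 ≈ 10582.6772.
Since α = 2/3 < 1, p = c/n^{2/3} ≫ 1/n is above the triangle threshold p ~ 1/n. Asymptotically E[X] ~ (c³/6)·n^{3(1−α)} = (8³/6)·n^{1} → ∞; triangles are abundant w.h.p.

E[X] ≈ 10582.6772; in regime p = Θ(1/n^{2/3}) E[X] diverges (above the triangle threshold p ~ 1/n).


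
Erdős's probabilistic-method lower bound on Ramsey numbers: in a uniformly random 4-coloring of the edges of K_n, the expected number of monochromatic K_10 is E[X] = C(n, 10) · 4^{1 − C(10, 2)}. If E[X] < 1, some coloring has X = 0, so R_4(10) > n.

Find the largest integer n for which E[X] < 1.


We need C(n, 10) · 4^{1 − 45} < 1, i.e. C(n, 10) < 4^{45 − 1} = 309485009821345068724781056.
Check values of n near the boundary:
  n = 2017: C(2017, 10) = 300324964434452596180990448; 300324964434452596180990448 < 309485009821345068724781056? YES
  n = 2018: C(2018, 10) = 301820606687612220663963508; 301820606687612220663963508 < 309485009821345068724781056? YES
  n = 2019: C(2019, 10) = 303322949179835278009229628; 303322949179835278009229628 < 309485009821345068724781056? YES
  n = 2020: C(2020, 10) = 304832018578739931133653656; 304832018578739931133653656 < 309485009821345068724781056? YES
  n = 2021: C(2021, 10) = 306347841644770462864800616; 306347841644770462864800616 < 309485009821345068724781056? YES
  n = 2022: C(2022, 10) = 307870445231474093395937796; 307870445231474093395937796 < 309485009821345068724781056? YES
  n = 2023: C(2023, 10) = 309399856285778485315440716; 309399856285778485315440716 < 309485009821345068724781056? YES
  n = 2024: C(2024, 10) = 310936101848269937576192656; 310936101848269937576192656 < 309485009821345068724781056? NO
  n = 2025: C(2025, 10) = 312479209053472269772600560; 312479209053472269772600560 < 309485009821345068724781056? NO
  n = 2026: C(2026, 10) = 314029205130126398094885285; 314029205130126398094885285 < 309485009821345068724781056? NO
The largest n with C(n, 10) < 309485009821345068724781056 is n = 2023 (where E[X] = 77349964071444621328860179/77371252455336267181195264 ≈ 0.9997249). Hence R_4(10) > 2023, i.e. R_4(10) ≥ 2024.

Largest n = 2023; hence R_4(10) > 2023.


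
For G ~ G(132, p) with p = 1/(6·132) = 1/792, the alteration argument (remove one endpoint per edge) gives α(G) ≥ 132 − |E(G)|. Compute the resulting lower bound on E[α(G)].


E[|E(G)|] = C(132, 2)·p = 8646 · (1/792) = 131/12.
E[α(G)] ≥ n − E[|E(G)|] = 132 − 131/12 = 1453/12.
Numerically: ≈ 121.083333.
(This is only a lower bound; the true E[α(G)] may be larger.)

E[α(G)] ≥ 1453/12 ≈ 121.083333.


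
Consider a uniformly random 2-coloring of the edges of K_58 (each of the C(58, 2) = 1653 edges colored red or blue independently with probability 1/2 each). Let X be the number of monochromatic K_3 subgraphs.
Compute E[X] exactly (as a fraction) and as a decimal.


Let X = Σ_S X_S over the C(58, 3) = 30856 subsets S of size 3, where X_S = 1 if the K_3 on S is monochromatic.
For a fixed S, the K_3 on S has C(3, 2) = 3 edges. P[all 3 edges red] = (1/2)^3, and likewise for blue, so P[monochromatic] = 2·(1/2)^3 = 2^{1 − 3} = 1/4.
By linearity: E[X] = C(58, 3) · 2^{1 − 3} = 30856 · 1/4 = 7714.
Numerically: E[X] ≈ 7714.0000.

E[X] = C(58,3)·2^(1−C(3,2)) = 7714 ≈ 7714.0000.


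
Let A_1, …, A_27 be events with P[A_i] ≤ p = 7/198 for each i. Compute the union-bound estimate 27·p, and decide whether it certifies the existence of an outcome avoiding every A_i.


Union bound: P[∪_{i=1}^{27} A_i] ≤ Σ_i P[A_i] ≤ 27·p = 27·(7/198) = 21/22.
Numerically: 21/22 ≈ 0.9545455.
Is 21/22 < 1? YES.
Since P[∪ A_i] ≤ 21/22 < 1, the complement has P[∩ A_i^c] ≥ 1 − 21/22 = 1/22 > 0, so some outcome avoids every A_i.

27·p = 21/22 ≈ 0.9545455; existence CERTIFIED by the union bound.
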